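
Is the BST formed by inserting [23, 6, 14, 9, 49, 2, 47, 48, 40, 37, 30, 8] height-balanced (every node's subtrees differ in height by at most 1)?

Tree (level-order array): [23, 6, 49, 2, 14, 47, None, None, None, 9, None, 40, 48, 8, None, 37, None, None, None, None, None, 30]
Definition: a tree is height-balanced if, at every node, |h(left) - h(right)| <= 1 (empty subtree has height -1).
Bottom-up per-node check:
  node 2: h_left=-1, h_right=-1, diff=0 [OK], height=0
  node 8: h_left=-1, h_right=-1, diff=0 [OK], height=0
  node 9: h_left=0, h_right=-1, diff=1 [OK], height=1
  node 14: h_left=1, h_right=-1, diff=2 [FAIL (|1--1|=2 > 1)], height=2
  node 6: h_left=0, h_right=2, diff=2 [FAIL (|0-2|=2 > 1)], height=3
  node 30: h_left=-1, h_right=-1, diff=0 [OK], height=0
  node 37: h_left=0, h_right=-1, diff=1 [OK], height=1
  node 40: h_left=1, h_right=-1, diff=2 [FAIL (|1--1|=2 > 1)], height=2
  node 48: h_left=-1, h_right=-1, diff=0 [OK], height=0
  node 47: h_left=2, h_right=0, diff=2 [FAIL (|2-0|=2 > 1)], height=3
  node 49: h_left=3, h_right=-1, diff=4 [FAIL (|3--1|=4 > 1)], height=4
  node 23: h_left=3, h_right=4, diff=1 [OK], height=5
Node 14 violates the condition: |1 - -1| = 2 > 1.
Result: Not balanced


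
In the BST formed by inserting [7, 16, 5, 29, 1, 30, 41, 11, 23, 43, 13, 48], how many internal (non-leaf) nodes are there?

Tree built from: [7, 16, 5, 29, 1, 30, 41, 11, 23, 43, 13, 48]
Tree (level-order array): [7, 5, 16, 1, None, 11, 29, None, None, None, 13, 23, 30, None, None, None, None, None, 41, None, 43, None, 48]
Rule: An internal node has at least one child.
Per-node child counts:
  node 7: 2 child(ren)
  node 5: 1 child(ren)
  node 1: 0 child(ren)
  node 16: 2 child(ren)
  node 11: 1 child(ren)
  node 13: 0 child(ren)
  node 29: 2 child(ren)
  node 23: 0 child(ren)
  node 30: 1 child(ren)
  node 41: 1 child(ren)
  node 43: 1 child(ren)
  node 48: 0 child(ren)
Matching nodes: [7, 5, 16, 11, 29, 30, 41, 43]
Count of internal (non-leaf) nodes: 8


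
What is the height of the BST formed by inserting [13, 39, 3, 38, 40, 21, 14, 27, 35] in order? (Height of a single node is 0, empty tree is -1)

Insertion order: [13, 39, 3, 38, 40, 21, 14, 27, 35]
Tree (level-order array): [13, 3, 39, None, None, 38, 40, 21, None, None, None, 14, 27, None, None, None, 35]
Compute height bottom-up (empty subtree = -1):
  height(3) = 1 + max(-1, -1) = 0
  height(14) = 1 + max(-1, -1) = 0
  height(35) = 1 + max(-1, -1) = 0
  height(27) = 1 + max(-1, 0) = 1
  height(21) = 1 + max(0, 1) = 2
  height(38) = 1 + max(2, -1) = 3
  height(40) = 1 + max(-1, -1) = 0
  height(39) = 1 + max(3, 0) = 4
  height(13) = 1 + max(0, 4) = 5
Height = 5


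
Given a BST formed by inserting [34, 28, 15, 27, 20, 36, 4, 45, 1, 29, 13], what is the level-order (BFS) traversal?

Tree insertion order: [34, 28, 15, 27, 20, 36, 4, 45, 1, 29, 13]
Tree (level-order array): [34, 28, 36, 15, 29, None, 45, 4, 27, None, None, None, None, 1, 13, 20]
BFS from the root, enqueuing left then right child of each popped node:
  queue [34] -> pop 34, enqueue [28, 36], visited so far: [34]
  queue [28, 36] -> pop 28, enqueue [15, 29], visited so far: [34, 28]
  queue [36, 15, 29] -> pop 36, enqueue [45], visited so far: [34, 28, 36]
  queue [15, 29, 45] -> pop 15, enqueue [4, 27], visited so far: [34, 28, 36, 15]
  queue [29, 45, 4, 27] -> pop 29, enqueue [none], visited so far: [34, 28, 36, 15, 29]
  queue [45, 4, 27] -> pop 45, enqueue [none], visited so far: [34, 28, 36, 15, 29, 45]
  queue [4, 27] -> pop 4, enqueue [1, 13], visited so far: [34, 28, 36, 15, 29, 45, 4]
  queue [27, 1, 13] -> pop 27, enqueue [20], visited so far: [34, 28, 36, 15, 29, 45, 4, 27]
  queue [1, 13, 20] -> pop 1, enqueue [none], visited so far: [34, 28, 36, 15, 29, 45, 4, 27, 1]
  queue [13, 20] -> pop 13, enqueue [none], visited so far: [34, 28, 36, 15, 29, 45, 4, 27, 1, 13]
  queue [20] -> pop 20, enqueue [none], visited so far: [34, 28, 36, 15, 29, 45, 4, 27, 1, 13, 20]
Result: [34, 28, 36, 15, 29, 45, 4, 27, 1, 13, 20]


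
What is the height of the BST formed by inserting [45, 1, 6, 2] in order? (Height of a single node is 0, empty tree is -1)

Insertion order: [45, 1, 6, 2]
Tree (level-order array): [45, 1, None, None, 6, 2]
Compute height bottom-up (empty subtree = -1):
  height(2) = 1 + max(-1, -1) = 0
  height(6) = 1 + max(0, -1) = 1
  height(1) = 1 + max(-1, 1) = 2
  height(45) = 1 + max(2, -1) = 3
Height = 3


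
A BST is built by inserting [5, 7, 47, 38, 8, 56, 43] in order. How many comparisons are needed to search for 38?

Search path for 38: 5 -> 7 -> 47 -> 38
Found: True
Comparisons: 4


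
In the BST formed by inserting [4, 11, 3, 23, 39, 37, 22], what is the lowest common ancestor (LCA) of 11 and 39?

Tree insertion order: [4, 11, 3, 23, 39, 37, 22]
Tree (level-order array): [4, 3, 11, None, None, None, 23, 22, 39, None, None, 37]
In a BST, the LCA of p=11, q=39 is the first node v on the
root-to-leaf path with p <= v <= q (go left if both < v, right if both > v).
Walk from root:
  at 4: both 11 and 39 > 4, go right
  at 11: 11 <= 11 <= 39, this is the LCA
LCA = 11


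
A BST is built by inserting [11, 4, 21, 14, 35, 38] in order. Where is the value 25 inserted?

Starting tree (level order): [11, 4, 21, None, None, 14, 35, None, None, None, 38]
Insertion path: 11 -> 21 -> 35
Result: insert 25 as left child of 35
Final tree (level order): [11, 4, 21, None, None, 14, 35, None, None, 25, 38]


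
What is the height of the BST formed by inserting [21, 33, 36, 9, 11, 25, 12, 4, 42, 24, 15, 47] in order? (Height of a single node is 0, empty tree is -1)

Insertion order: [21, 33, 36, 9, 11, 25, 12, 4, 42, 24, 15, 47]
Tree (level-order array): [21, 9, 33, 4, 11, 25, 36, None, None, None, 12, 24, None, None, 42, None, 15, None, None, None, 47]
Compute height bottom-up (empty subtree = -1):
  height(4) = 1 + max(-1, -1) = 0
  height(15) = 1 + max(-1, -1) = 0
  height(12) = 1 + max(-1, 0) = 1
  height(11) = 1 + max(-1, 1) = 2
  height(9) = 1 + max(0, 2) = 3
  height(24) = 1 + max(-1, -1) = 0
  height(25) = 1 + max(0, -1) = 1
  height(47) = 1 + max(-1, -1) = 0
  height(42) = 1 + max(-1, 0) = 1
  height(36) = 1 + max(-1, 1) = 2
  height(33) = 1 + max(1, 2) = 3
  height(21) = 1 + max(3, 3) = 4
Height = 4


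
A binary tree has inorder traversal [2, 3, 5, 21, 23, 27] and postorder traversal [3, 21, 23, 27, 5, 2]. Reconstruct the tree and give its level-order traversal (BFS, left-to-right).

Inorder:   [2, 3, 5, 21, 23, 27]
Postorder: [3, 21, 23, 27, 5, 2]
Algorithm: postorder visits root last, so walk postorder right-to-left;
each value is the root of the current inorder slice — split it at that
value, recurse on the right subtree first, then the left.
Recursive splits:
  root=2; inorder splits into left=[], right=[3, 5, 21, 23, 27]
  root=5; inorder splits into left=[3], right=[21, 23, 27]
  root=27; inorder splits into left=[21, 23], right=[]
  root=23; inorder splits into left=[21], right=[]
  root=21; inorder splits into left=[], right=[]
  root=3; inorder splits into left=[], right=[]
Reconstructed level-order: [2, 5, 3, 27, 23, 21]


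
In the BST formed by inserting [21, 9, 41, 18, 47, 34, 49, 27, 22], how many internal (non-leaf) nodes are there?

Tree built from: [21, 9, 41, 18, 47, 34, 49, 27, 22]
Tree (level-order array): [21, 9, 41, None, 18, 34, 47, None, None, 27, None, None, 49, 22]
Rule: An internal node has at least one child.
Per-node child counts:
  node 21: 2 child(ren)
  node 9: 1 child(ren)
  node 18: 0 child(ren)
  node 41: 2 child(ren)
  node 34: 1 child(ren)
  node 27: 1 child(ren)
  node 22: 0 child(ren)
  node 47: 1 child(ren)
  node 49: 0 child(ren)
Matching nodes: [21, 9, 41, 34, 27, 47]
Count of internal (non-leaf) nodes: 6


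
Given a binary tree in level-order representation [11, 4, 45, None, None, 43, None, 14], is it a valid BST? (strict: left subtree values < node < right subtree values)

Level-order array: [11, 4, 45, None, None, 43, None, 14]
Validate using subtree bounds (lo, hi): at each node, require lo < value < hi,
then recurse left with hi=value and right with lo=value.
Preorder trace (stopping at first violation):
  at node 11 with bounds (-inf, +inf): OK
  at node 4 with bounds (-inf, 11): OK
  at node 45 with bounds (11, +inf): OK
  at node 43 with bounds (11, 45): OK
  at node 14 with bounds (11, 43): OK
No violation found at any node.
Result: Valid BST


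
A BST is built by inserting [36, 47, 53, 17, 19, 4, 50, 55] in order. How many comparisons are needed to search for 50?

Search path for 50: 36 -> 47 -> 53 -> 50
Found: True
Comparisons: 4


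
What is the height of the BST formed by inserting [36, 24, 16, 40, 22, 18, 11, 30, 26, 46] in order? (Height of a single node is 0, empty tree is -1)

Insertion order: [36, 24, 16, 40, 22, 18, 11, 30, 26, 46]
Tree (level-order array): [36, 24, 40, 16, 30, None, 46, 11, 22, 26, None, None, None, None, None, 18]
Compute height bottom-up (empty subtree = -1):
  height(11) = 1 + max(-1, -1) = 0
  height(18) = 1 + max(-1, -1) = 0
  height(22) = 1 + max(0, -1) = 1
  height(16) = 1 + max(0, 1) = 2
  height(26) = 1 + max(-1, -1) = 0
  height(30) = 1 + max(0, -1) = 1
  height(24) = 1 + max(2, 1) = 3
  height(46) = 1 + max(-1, -1) = 0
  height(40) = 1 + max(-1, 0) = 1
  height(36) = 1 + max(3, 1) = 4
Height = 4


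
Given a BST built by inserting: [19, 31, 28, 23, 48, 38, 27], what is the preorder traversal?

Tree insertion order: [19, 31, 28, 23, 48, 38, 27]
Tree (level-order array): [19, None, 31, 28, 48, 23, None, 38, None, None, 27]
Preorder traversal: [19, 31, 28, 23, 27, 48, 38]


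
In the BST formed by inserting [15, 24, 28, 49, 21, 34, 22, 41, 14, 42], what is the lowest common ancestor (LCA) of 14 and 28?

Tree insertion order: [15, 24, 28, 49, 21, 34, 22, 41, 14, 42]
Tree (level-order array): [15, 14, 24, None, None, 21, 28, None, 22, None, 49, None, None, 34, None, None, 41, None, 42]
In a BST, the LCA of p=14, q=28 is the first node v on the
root-to-leaf path with p <= v <= q (go left if both < v, right if both > v).
Walk from root:
  at 15: 14 <= 15 <= 28, this is the LCA
LCA = 15


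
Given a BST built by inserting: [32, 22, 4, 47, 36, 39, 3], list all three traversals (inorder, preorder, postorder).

Tree insertion order: [32, 22, 4, 47, 36, 39, 3]
Tree (level-order array): [32, 22, 47, 4, None, 36, None, 3, None, None, 39]
Inorder (L, root, R): [3, 4, 22, 32, 36, 39, 47]
Preorder (root, L, R): [32, 22, 4, 3, 47, 36, 39]
Postorder (L, R, root): [3, 4, 22, 39, 36, 47, 32]


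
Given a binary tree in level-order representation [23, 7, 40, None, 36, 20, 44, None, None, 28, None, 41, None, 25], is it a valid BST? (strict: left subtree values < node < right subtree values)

Level-order array: [23, 7, 40, None, 36, 20, 44, None, None, 28, None, 41, None, 25]
Validate using subtree bounds (lo, hi): at each node, require lo < value < hi,
then recurse left with hi=value and right with lo=value.
Preorder trace (stopping at first violation):
  at node 23 with bounds (-inf, +inf): OK
  at node 7 with bounds (-inf, 23): OK
  at node 36 with bounds (7, 23): VIOLATION
Node 36 violates its bound: not (7 < 36 < 23).
Result: Not a valid BST


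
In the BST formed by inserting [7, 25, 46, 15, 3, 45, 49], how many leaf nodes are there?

Tree built from: [7, 25, 46, 15, 3, 45, 49]
Tree (level-order array): [7, 3, 25, None, None, 15, 46, None, None, 45, 49]
Rule: A leaf has 0 children.
Per-node child counts:
  node 7: 2 child(ren)
  node 3: 0 child(ren)
  node 25: 2 child(ren)
  node 15: 0 child(ren)
  node 46: 2 child(ren)
  node 45: 0 child(ren)
  node 49: 0 child(ren)
Matching nodes: [3, 15, 45, 49]
Count of leaf nodes: 4


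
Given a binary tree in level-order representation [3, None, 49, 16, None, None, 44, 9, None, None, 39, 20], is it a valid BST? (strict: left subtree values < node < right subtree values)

Level-order array: [3, None, 49, 16, None, None, 44, 9, None, None, 39, 20]
Validate using subtree bounds (lo, hi): at each node, require lo < value < hi,
then recurse left with hi=value and right with lo=value.
Preorder trace (stopping at first violation):
  at node 3 with bounds (-inf, +inf): OK
  at node 49 with bounds (3, +inf): OK
  at node 16 with bounds (3, 49): OK
  at node 44 with bounds (16, 49): OK
  at node 9 with bounds (16, 44): VIOLATION
Node 9 violates its bound: not (16 < 9 < 44).
Result: Not a valid BST


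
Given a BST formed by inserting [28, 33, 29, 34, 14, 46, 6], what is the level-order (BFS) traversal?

Tree insertion order: [28, 33, 29, 34, 14, 46, 6]
Tree (level-order array): [28, 14, 33, 6, None, 29, 34, None, None, None, None, None, 46]
BFS from the root, enqueuing left then right child of each popped node:
  queue [28] -> pop 28, enqueue [14, 33], visited so far: [28]
  queue [14, 33] -> pop 14, enqueue [6], visited so far: [28, 14]
  queue [33, 6] -> pop 33, enqueue [29, 34], visited so far: [28, 14, 33]
  queue [6, 29, 34] -> pop 6, enqueue [none], visited so far: [28, 14, 33, 6]
  queue [29, 34] -> pop 29, enqueue [none], visited so far: [28, 14, 33, 6, 29]
  queue [34] -> pop 34, enqueue [46], visited so far: [28, 14, 33, 6, 29, 34]
  queue [46] -> pop 46, enqueue [none], visited so far: [28, 14, 33, 6, 29, 34, 46]
Result: [28, 14, 33, 6, 29, 34, 46]


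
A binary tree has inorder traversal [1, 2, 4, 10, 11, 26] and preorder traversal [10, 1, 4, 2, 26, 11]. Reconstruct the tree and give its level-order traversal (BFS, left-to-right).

Inorder:  [1, 2, 4, 10, 11, 26]
Preorder: [10, 1, 4, 2, 26, 11]
Algorithm: preorder visits root first, so consume preorder in order;
for each root, split the current inorder slice at that value into
left-subtree inorder and right-subtree inorder, then recurse.
Recursive splits:
  root=10; inorder splits into left=[1, 2, 4], right=[11, 26]
  root=1; inorder splits into left=[], right=[2, 4]
  root=4; inorder splits into left=[2], right=[]
  root=2; inorder splits into left=[], right=[]
  root=26; inorder splits into left=[11], right=[]
  root=11; inorder splits into left=[], right=[]
Reconstructed level-order: [10, 1, 26, 4, 11, 2]


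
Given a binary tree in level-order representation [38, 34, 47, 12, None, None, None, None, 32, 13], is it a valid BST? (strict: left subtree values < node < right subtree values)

Level-order array: [38, 34, 47, 12, None, None, None, None, 32, 13]
Validate using subtree bounds (lo, hi): at each node, require lo < value < hi,
then recurse left with hi=value and right with lo=value.
Preorder trace (stopping at first violation):
  at node 38 with bounds (-inf, +inf): OK
  at node 34 with bounds (-inf, 38): OK
  at node 12 with bounds (-inf, 34): OK
  at node 32 with bounds (12, 34): OK
  at node 13 with bounds (12, 32): OK
  at node 47 with bounds (38, +inf): OK
No violation found at any node.
Result: Valid BST


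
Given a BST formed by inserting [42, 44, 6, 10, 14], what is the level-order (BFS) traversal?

Tree insertion order: [42, 44, 6, 10, 14]
Tree (level-order array): [42, 6, 44, None, 10, None, None, None, 14]
BFS from the root, enqueuing left then right child of each popped node:
  queue [42] -> pop 42, enqueue [6, 44], visited so far: [42]
  queue [6, 44] -> pop 6, enqueue [10], visited so far: [42, 6]
  queue [44, 10] -> pop 44, enqueue [none], visited so far: [42, 6, 44]
  queue [10] -> pop 10, enqueue [14], visited so far: [42, 6, 44, 10]
  queue [14] -> pop 14, enqueue [none], visited so far: [42, 6, 44, 10, 14]
Result: [42, 6, 44, 10, 14]


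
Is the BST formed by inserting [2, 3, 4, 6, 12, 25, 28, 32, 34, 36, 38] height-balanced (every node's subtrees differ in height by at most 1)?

Tree (level-order array): [2, None, 3, None, 4, None, 6, None, 12, None, 25, None, 28, None, 32, None, 34, None, 36, None, 38]
Definition: a tree is height-balanced if, at every node, |h(left) - h(right)| <= 1 (empty subtree has height -1).
Bottom-up per-node check:
  node 38: h_left=-1, h_right=-1, diff=0 [OK], height=0
  node 36: h_left=-1, h_right=0, diff=1 [OK], height=1
  node 34: h_left=-1, h_right=1, diff=2 [FAIL (|-1-1|=2 > 1)], height=2
  node 32: h_left=-1, h_right=2, diff=3 [FAIL (|-1-2|=3 > 1)], height=3
  node 28: h_left=-1, h_right=3, diff=4 [FAIL (|-1-3|=4 > 1)], height=4
  node 25: h_left=-1, h_right=4, diff=5 [FAIL (|-1-4|=5 > 1)], height=5
  node 12: h_left=-1, h_right=5, diff=6 [FAIL (|-1-5|=6 > 1)], height=6
  node 6: h_left=-1, h_right=6, diff=7 [FAIL (|-1-6|=7 > 1)], height=7
  node 4: h_left=-1, h_right=7, diff=8 [FAIL (|-1-7|=8 > 1)], height=8
  node 3: h_left=-1, h_right=8, diff=9 [FAIL (|-1-8|=9 > 1)], height=9
  node 2: h_left=-1, h_right=9, diff=10 [FAIL (|-1-9|=10 > 1)], height=10
Node 34 violates the condition: |-1 - 1| = 2 > 1.
Result: Not balanced


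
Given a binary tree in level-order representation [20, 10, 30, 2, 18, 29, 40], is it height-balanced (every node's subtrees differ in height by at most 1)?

Tree (level-order array): [20, 10, 30, 2, 18, 29, 40]
Definition: a tree is height-balanced if, at every node, |h(left) - h(right)| <= 1 (empty subtree has height -1).
Bottom-up per-node check:
  node 2: h_left=-1, h_right=-1, diff=0 [OK], height=0
  node 18: h_left=-1, h_right=-1, diff=0 [OK], height=0
  node 10: h_left=0, h_right=0, diff=0 [OK], height=1
  node 29: h_left=-1, h_right=-1, diff=0 [OK], height=0
  node 40: h_left=-1, h_right=-1, diff=0 [OK], height=0
  node 30: h_left=0, h_right=0, diff=0 [OK], height=1
  node 20: h_left=1, h_right=1, diff=0 [OK], height=2
All nodes satisfy the balance condition.
Result: Balanced


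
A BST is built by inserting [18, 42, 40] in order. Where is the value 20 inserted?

Starting tree (level order): [18, None, 42, 40]
Insertion path: 18 -> 42 -> 40
Result: insert 20 as left child of 40
Final tree (level order): [18, None, 42, 40, None, 20]


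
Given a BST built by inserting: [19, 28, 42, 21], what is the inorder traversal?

Tree insertion order: [19, 28, 42, 21]
Tree (level-order array): [19, None, 28, 21, 42]
Inorder traversal: [19, 21, 28, 42]


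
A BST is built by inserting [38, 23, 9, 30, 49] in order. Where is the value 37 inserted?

Starting tree (level order): [38, 23, 49, 9, 30]
Insertion path: 38 -> 23 -> 30
Result: insert 37 as right child of 30
Final tree (level order): [38, 23, 49, 9, 30, None, None, None, None, None, 37]


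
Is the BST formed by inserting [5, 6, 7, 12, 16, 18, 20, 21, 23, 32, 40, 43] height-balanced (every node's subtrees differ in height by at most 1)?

Tree (level-order array): [5, None, 6, None, 7, None, 12, None, 16, None, 18, None, 20, None, 21, None, 23, None, 32, None, 40, None, 43]
Definition: a tree is height-balanced if, at every node, |h(left) - h(right)| <= 1 (empty subtree has height -1).
Bottom-up per-node check:
  node 43: h_left=-1, h_right=-1, diff=0 [OK], height=0
  node 40: h_left=-1, h_right=0, diff=1 [OK], height=1
  node 32: h_left=-1, h_right=1, diff=2 [FAIL (|-1-1|=2 > 1)], height=2
  node 23: h_left=-1, h_right=2, diff=3 [FAIL (|-1-2|=3 > 1)], height=3
  node 21: h_left=-1, h_right=3, diff=4 [FAIL (|-1-3|=4 > 1)], height=4
  node 20: h_left=-1, h_right=4, diff=5 [FAIL (|-1-4|=5 > 1)], height=5
  node 18: h_left=-1, h_right=5, diff=6 [FAIL (|-1-5|=6 > 1)], height=6
  node 16: h_left=-1, h_right=6, diff=7 [FAIL (|-1-6|=7 > 1)], height=7
  node 12: h_left=-1, h_right=7, diff=8 [FAIL (|-1-7|=8 > 1)], height=8
  node 7: h_left=-1, h_right=8, diff=9 [FAIL (|-1-8|=9 > 1)], height=9
  node 6: h_left=-1, h_right=9, diff=10 [FAIL (|-1-9|=10 > 1)], height=10
  node 5: h_left=-1, h_right=10, diff=11 [FAIL (|-1-10|=11 > 1)], height=11
Node 32 violates the condition: |-1 - 1| = 2 > 1.
Result: Not balanced


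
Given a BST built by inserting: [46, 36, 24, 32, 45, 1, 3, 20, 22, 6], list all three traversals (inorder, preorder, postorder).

Tree insertion order: [46, 36, 24, 32, 45, 1, 3, 20, 22, 6]
Tree (level-order array): [46, 36, None, 24, 45, 1, 32, None, None, None, 3, None, None, None, 20, 6, 22]
Inorder (L, root, R): [1, 3, 6, 20, 22, 24, 32, 36, 45, 46]
Preorder (root, L, R): [46, 36, 24, 1, 3, 20, 6, 22, 32, 45]
Postorder (L, R, root): [6, 22, 20, 3, 1, 32, 24, 45, 36, 46]


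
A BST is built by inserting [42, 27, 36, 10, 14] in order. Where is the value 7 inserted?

Starting tree (level order): [42, 27, None, 10, 36, None, 14]
Insertion path: 42 -> 27 -> 10
Result: insert 7 as left child of 10
Final tree (level order): [42, 27, None, 10, 36, 7, 14]


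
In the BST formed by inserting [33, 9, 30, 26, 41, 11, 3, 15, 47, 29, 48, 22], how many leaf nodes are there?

Tree built from: [33, 9, 30, 26, 41, 11, 3, 15, 47, 29, 48, 22]
Tree (level-order array): [33, 9, 41, 3, 30, None, 47, None, None, 26, None, None, 48, 11, 29, None, None, None, 15, None, None, None, 22]
Rule: A leaf has 0 children.
Per-node child counts:
  node 33: 2 child(ren)
  node 9: 2 child(ren)
  node 3: 0 child(ren)
  node 30: 1 child(ren)
  node 26: 2 child(ren)
  node 11: 1 child(ren)
  node 15: 1 child(ren)
  node 22: 0 child(ren)
  node 29: 0 child(ren)
  node 41: 1 child(ren)
  node 47: 1 child(ren)
  node 48: 0 child(ren)
Matching nodes: [3, 22, 29, 48]
Count of leaf nodes: 4


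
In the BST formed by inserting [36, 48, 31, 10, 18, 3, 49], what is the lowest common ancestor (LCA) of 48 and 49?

Tree insertion order: [36, 48, 31, 10, 18, 3, 49]
Tree (level-order array): [36, 31, 48, 10, None, None, 49, 3, 18]
In a BST, the LCA of p=48, q=49 is the first node v on the
root-to-leaf path with p <= v <= q (go left if both < v, right if both > v).
Walk from root:
  at 36: both 48 and 49 > 36, go right
  at 48: 48 <= 48 <= 49, this is the LCA
LCA = 48


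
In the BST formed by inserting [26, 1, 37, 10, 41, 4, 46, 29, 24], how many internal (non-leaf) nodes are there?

Tree built from: [26, 1, 37, 10, 41, 4, 46, 29, 24]
Tree (level-order array): [26, 1, 37, None, 10, 29, 41, 4, 24, None, None, None, 46]
Rule: An internal node has at least one child.
Per-node child counts:
  node 26: 2 child(ren)
  node 1: 1 child(ren)
  node 10: 2 child(ren)
  node 4: 0 child(ren)
  node 24: 0 child(ren)
  node 37: 2 child(ren)
  node 29: 0 child(ren)
  node 41: 1 child(ren)
  node 46: 0 child(ren)
Matching nodes: [26, 1, 10, 37, 41]
Count of internal (non-leaf) nodes: 5


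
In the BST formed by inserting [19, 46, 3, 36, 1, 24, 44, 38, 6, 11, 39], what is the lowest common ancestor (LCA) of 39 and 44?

Tree insertion order: [19, 46, 3, 36, 1, 24, 44, 38, 6, 11, 39]
Tree (level-order array): [19, 3, 46, 1, 6, 36, None, None, None, None, 11, 24, 44, None, None, None, None, 38, None, None, 39]
In a BST, the LCA of p=39, q=44 is the first node v on the
root-to-leaf path with p <= v <= q (go left if both < v, right if both > v).
Walk from root:
  at 19: both 39 and 44 > 19, go right
  at 46: both 39 and 44 < 46, go left
  at 36: both 39 and 44 > 36, go right
  at 44: 39 <= 44 <= 44, this is the LCA
LCA = 44


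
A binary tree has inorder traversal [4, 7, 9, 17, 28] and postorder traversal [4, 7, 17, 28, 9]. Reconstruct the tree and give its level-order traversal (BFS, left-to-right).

Inorder:   [4, 7, 9, 17, 28]
Postorder: [4, 7, 17, 28, 9]
Algorithm: postorder visits root last, so walk postorder right-to-left;
each value is the root of the current inorder slice — split it at that
value, recurse on the right subtree first, then the left.
Recursive splits:
  root=9; inorder splits into left=[4, 7], right=[17, 28]
  root=28; inorder splits into left=[17], right=[]
  root=17; inorder splits into left=[], right=[]
  root=7; inorder splits into left=[4], right=[]
  root=4; inorder splits into left=[], right=[]
Reconstructed level-order: [9, 7, 28, 4, 17]


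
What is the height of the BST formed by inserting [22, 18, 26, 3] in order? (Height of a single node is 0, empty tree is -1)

Insertion order: [22, 18, 26, 3]
Tree (level-order array): [22, 18, 26, 3]
Compute height bottom-up (empty subtree = -1):
  height(3) = 1 + max(-1, -1) = 0
  height(18) = 1 + max(0, -1) = 1
  height(26) = 1 + max(-1, -1) = 0
  height(22) = 1 + max(1, 0) = 2
Height = 2


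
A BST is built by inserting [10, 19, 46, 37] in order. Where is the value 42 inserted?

Starting tree (level order): [10, None, 19, None, 46, 37]
Insertion path: 10 -> 19 -> 46 -> 37
Result: insert 42 as right child of 37
Final tree (level order): [10, None, 19, None, 46, 37, None, None, 42]


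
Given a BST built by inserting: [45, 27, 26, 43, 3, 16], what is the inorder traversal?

Tree insertion order: [45, 27, 26, 43, 3, 16]
Tree (level-order array): [45, 27, None, 26, 43, 3, None, None, None, None, 16]
Inorder traversal: [3, 16, 26, 27, 43, 45]


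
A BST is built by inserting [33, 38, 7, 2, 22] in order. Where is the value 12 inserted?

Starting tree (level order): [33, 7, 38, 2, 22]
Insertion path: 33 -> 7 -> 22
Result: insert 12 as left child of 22
Final tree (level order): [33, 7, 38, 2, 22, None, None, None, None, 12]


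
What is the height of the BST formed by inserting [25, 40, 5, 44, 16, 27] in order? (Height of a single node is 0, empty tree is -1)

Insertion order: [25, 40, 5, 44, 16, 27]
Tree (level-order array): [25, 5, 40, None, 16, 27, 44]
Compute height bottom-up (empty subtree = -1):
  height(16) = 1 + max(-1, -1) = 0
  height(5) = 1 + max(-1, 0) = 1
  height(27) = 1 + max(-1, -1) = 0
  height(44) = 1 + max(-1, -1) = 0
  height(40) = 1 + max(0, 0) = 1
  height(25) = 1 + max(1, 1) = 2
Height = 2


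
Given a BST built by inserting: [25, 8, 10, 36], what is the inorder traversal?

Tree insertion order: [25, 8, 10, 36]
Tree (level-order array): [25, 8, 36, None, 10]
Inorder traversal: [8, 10, 25, 36]


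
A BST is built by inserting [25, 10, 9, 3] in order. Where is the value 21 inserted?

Starting tree (level order): [25, 10, None, 9, None, 3]
Insertion path: 25 -> 10
Result: insert 21 as right child of 10
Final tree (level order): [25, 10, None, 9, 21, 3]


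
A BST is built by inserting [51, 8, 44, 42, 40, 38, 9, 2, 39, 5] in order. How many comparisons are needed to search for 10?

Search path for 10: 51 -> 8 -> 44 -> 42 -> 40 -> 38 -> 9
Found: False
Comparisons: 7


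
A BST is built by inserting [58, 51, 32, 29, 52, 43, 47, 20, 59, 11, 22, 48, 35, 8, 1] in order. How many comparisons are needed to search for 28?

Search path for 28: 58 -> 51 -> 32 -> 29 -> 20 -> 22
Found: False
Comparisons: 6


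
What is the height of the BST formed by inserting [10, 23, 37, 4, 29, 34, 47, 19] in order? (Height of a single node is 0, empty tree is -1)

Insertion order: [10, 23, 37, 4, 29, 34, 47, 19]
Tree (level-order array): [10, 4, 23, None, None, 19, 37, None, None, 29, 47, None, 34]
Compute height bottom-up (empty subtree = -1):
  height(4) = 1 + max(-1, -1) = 0
  height(19) = 1 + max(-1, -1) = 0
  height(34) = 1 + max(-1, -1) = 0
  height(29) = 1 + max(-1, 0) = 1
  height(47) = 1 + max(-1, -1) = 0
  height(37) = 1 + max(1, 0) = 2
  height(23) = 1 + max(0, 2) = 3
  height(10) = 1 + max(0, 3) = 4
Height = 4


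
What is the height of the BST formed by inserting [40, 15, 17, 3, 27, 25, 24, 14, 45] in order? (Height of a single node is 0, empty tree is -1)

Insertion order: [40, 15, 17, 3, 27, 25, 24, 14, 45]
Tree (level-order array): [40, 15, 45, 3, 17, None, None, None, 14, None, 27, None, None, 25, None, 24]
Compute height bottom-up (empty subtree = -1):
  height(14) = 1 + max(-1, -1) = 0
  height(3) = 1 + max(-1, 0) = 1
  height(24) = 1 + max(-1, -1) = 0
  height(25) = 1 + max(0, -1) = 1
  height(27) = 1 + max(1, -1) = 2
  height(17) = 1 + max(-1, 2) = 3
  height(15) = 1 + max(1, 3) = 4
  height(45) = 1 + max(-1, -1) = 0
  height(40) = 1 + max(4, 0) = 5
Height = 5


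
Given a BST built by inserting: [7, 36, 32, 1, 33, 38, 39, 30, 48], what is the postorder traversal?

Tree insertion order: [7, 36, 32, 1, 33, 38, 39, 30, 48]
Tree (level-order array): [7, 1, 36, None, None, 32, 38, 30, 33, None, 39, None, None, None, None, None, 48]
Postorder traversal: [1, 30, 33, 32, 48, 39, 38, 36, 7]


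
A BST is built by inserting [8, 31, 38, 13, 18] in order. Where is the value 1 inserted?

Starting tree (level order): [8, None, 31, 13, 38, None, 18]
Insertion path: 8
Result: insert 1 as left child of 8
Final tree (level order): [8, 1, 31, None, None, 13, 38, None, 18]


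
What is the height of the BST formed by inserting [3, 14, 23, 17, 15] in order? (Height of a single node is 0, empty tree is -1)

Insertion order: [3, 14, 23, 17, 15]
Tree (level-order array): [3, None, 14, None, 23, 17, None, 15]
Compute height bottom-up (empty subtree = -1):
  height(15) = 1 + max(-1, -1) = 0
  height(17) = 1 + max(0, -1) = 1
  height(23) = 1 + max(1, -1) = 2
  height(14) = 1 + max(-1, 2) = 3
  height(3) = 1 + max(-1, 3) = 4
Height = 4


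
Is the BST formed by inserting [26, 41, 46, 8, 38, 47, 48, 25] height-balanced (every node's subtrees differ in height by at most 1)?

Tree (level-order array): [26, 8, 41, None, 25, 38, 46, None, None, None, None, None, 47, None, 48]
Definition: a tree is height-balanced if, at every node, |h(left) - h(right)| <= 1 (empty subtree has height -1).
Bottom-up per-node check:
  node 25: h_left=-1, h_right=-1, diff=0 [OK], height=0
  node 8: h_left=-1, h_right=0, diff=1 [OK], height=1
  node 38: h_left=-1, h_right=-1, diff=0 [OK], height=0
  node 48: h_left=-1, h_right=-1, diff=0 [OK], height=0
  node 47: h_left=-1, h_right=0, diff=1 [OK], height=1
  node 46: h_left=-1, h_right=1, diff=2 [FAIL (|-1-1|=2 > 1)], height=2
  node 41: h_left=0, h_right=2, diff=2 [FAIL (|0-2|=2 > 1)], height=3
  node 26: h_left=1, h_right=3, diff=2 [FAIL (|1-3|=2 > 1)], height=4
Node 46 violates the condition: |-1 - 1| = 2 > 1.
Result: Not balanced


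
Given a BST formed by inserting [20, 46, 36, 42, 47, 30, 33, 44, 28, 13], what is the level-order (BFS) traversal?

Tree insertion order: [20, 46, 36, 42, 47, 30, 33, 44, 28, 13]
Tree (level-order array): [20, 13, 46, None, None, 36, 47, 30, 42, None, None, 28, 33, None, 44]
BFS from the root, enqueuing left then right child of each popped node:
  queue [20] -> pop 20, enqueue [13, 46], visited so far: [20]
  queue [13, 46] -> pop 13, enqueue [none], visited so far: [20, 13]
  queue [46] -> pop 46, enqueue [36, 47], visited so far: [20, 13, 46]
  queue [36, 47] -> pop 36, enqueue [30, 42], visited so far: [20, 13, 46, 36]
  queue [47, 30, 42] -> pop 47, enqueue [none], visited so far: [20, 13, 46, 36, 47]
  queue [30, 42] -> pop 30, enqueue [28, 33], visited so far: [20, 13, 46, 36, 47, 30]
  queue [42, 28, 33] -> pop 42, enqueue [44], visited so far: [20, 13, 46, 36, 47, 30, 42]
  queue [28, 33, 44] -> pop 28, enqueue [none], visited so far: [20, 13, 46, 36, 47, 30, 42, 28]
  queue [33, 44] -> pop 33, enqueue [none], visited so far: [20, 13, 46, 36, 47, 30, 42, 28, 33]
  queue [44] -> pop 44, enqueue [none], visited so far: [20, 13, 46, 36, 47, 30, 42, 28, 33, 44]
Result: [20, 13, 46, 36, 47, 30, 42, 28, 33, 44]


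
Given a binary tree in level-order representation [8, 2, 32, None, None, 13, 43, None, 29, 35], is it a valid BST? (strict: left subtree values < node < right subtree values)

Level-order array: [8, 2, 32, None, None, 13, 43, None, 29, 35]
Validate using subtree bounds (lo, hi): at each node, require lo < value < hi,
then recurse left with hi=value and right with lo=value.
Preorder trace (stopping at first violation):
  at node 8 with bounds (-inf, +inf): OK
  at node 2 with bounds (-inf, 8): OK
  at node 32 with bounds (8, +inf): OK
  at node 13 with bounds (8, 32): OK
  at node 29 with bounds (13, 32): OK
  at node 43 with bounds (32, +inf): OK
  at node 35 with bounds (32, 43): OK
No violation found at any node.
Result: Valid BST


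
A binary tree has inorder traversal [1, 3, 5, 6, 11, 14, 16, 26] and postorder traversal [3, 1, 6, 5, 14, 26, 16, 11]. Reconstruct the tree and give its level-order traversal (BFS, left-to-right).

Inorder:   [1, 3, 5, 6, 11, 14, 16, 26]
Postorder: [3, 1, 6, 5, 14, 26, 16, 11]
Algorithm: postorder visits root last, so walk postorder right-to-left;
each value is the root of the current inorder slice — split it at that
value, recurse on the right subtree first, then the left.
Recursive splits:
  root=11; inorder splits into left=[1, 3, 5, 6], right=[14, 16, 26]
  root=16; inorder splits into left=[14], right=[26]
  root=26; inorder splits into left=[], right=[]
  root=14; inorder splits into left=[], right=[]
  root=5; inorder splits into left=[1, 3], right=[6]
  root=6; inorder splits into left=[], right=[]
  root=1; inorder splits into left=[], right=[3]
  root=3; inorder splits into left=[], right=[]
Reconstructed level-order: [11, 5, 16, 1, 6, 14, 26, 3]


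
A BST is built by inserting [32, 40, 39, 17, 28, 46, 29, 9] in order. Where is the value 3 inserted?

Starting tree (level order): [32, 17, 40, 9, 28, 39, 46, None, None, None, 29]
Insertion path: 32 -> 17 -> 9
Result: insert 3 as left child of 9
Final tree (level order): [32, 17, 40, 9, 28, 39, 46, 3, None, None, 29]


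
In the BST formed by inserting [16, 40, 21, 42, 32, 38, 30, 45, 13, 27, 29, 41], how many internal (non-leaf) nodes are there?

Tree built from: [16, 40, 21, 42, 32, 38, 30, 45, 13, 27, 29, 41]
Tree (level-order array): [16, 13, 40, None, None, 21, 42, None, 32, 41, 45, 30, 38, None, None, None, None, 27, None, None, None, None, 29]
Rule: An internal node has at least one child.
Per-node child counts:
  node 16: 2 child(ren)
  node 13: 0 child(ren)
  node 40: 2 child(ren)
  node 21: 1 child(ren)
  node 32: 2 child(ren)
  node 30: 1 child(ren)
  node 27: 1 child(ren)
  node 29: 0 child(ren)
  node 38: 0 child(ren)
  node 42: 2 child(ren)
  node 41: 0 child(ren)
  node 45: 0 child(ren)
Matching nodes: [16, 40, 21, 32, 30, 27, 42]
Count of internal (non-leaf) nodes: 7


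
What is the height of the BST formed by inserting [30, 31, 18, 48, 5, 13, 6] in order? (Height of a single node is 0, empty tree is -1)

Insertion order: [30, 31, 18, 48, 5, 13, 6]
Tree (level-order array): [30, 18, 31, 5, None, None, 48, None, 13, None, None, 6]
Compute height bottom-up (empty subtree = -1):
  height(6) = 1 + max(-1, -1) = 0
  height(13) = 1 + max(0, -1) = 1
  height(5) = 1 + max(-1, 1) = 2
  height(18) = 1 + max(2, -1) = 3
  height(48) = 1 + max(-1, -1) = 0
  height(31) = 1 + max(-1, 0) = 1
  height(30) = 1 + max(3, 1) = 4
Height = 4


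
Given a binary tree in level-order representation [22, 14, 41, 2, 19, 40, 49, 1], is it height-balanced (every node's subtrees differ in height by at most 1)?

Tree (level-order array): [22, 14, 41, 2, 19, 40, 49, 1]
Definition: a tree is height-balanced if, at every node, |h(left) - h(right)| <= 1 (empty subtree has height -1).
Bottom-up per-node check:
  node 1: h_left=-1, h_right=-1, diff=0 [OK], height=0
  node 2: h_left=0, h_right=-1, diff=1 [OK], height=1
  node 19: h_left=-1, h_right=-1, diff=0 [OK], height=0
  node 14: h_left=1, h_right=0, diff=1 [OK], height=2
  node 40: h_left=-1, h_right=-1, diff=0 [OK], height=0
  node 49: h_left=-1, h_right=-1, diff=0 [OK], height=0
  node 41: h_left=0, h_right=0, diff=0 [OK], height=1
  node 22: h_left=2, h_right=1, diff=1 [OK], height=3
All nodes satisfy the balance condition.
Result: Balanced


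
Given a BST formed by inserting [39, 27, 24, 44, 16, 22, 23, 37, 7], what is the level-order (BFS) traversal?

Tree insertion order: [39, 27, 24, 44, 16, 22, 23, 37, 7]
Tree (level-order array): [39, 27, 44, 24, 37, None, None, 16, None, None, None, 7, 22, None, None, None, 23]
BFS from the root, enqueuing left then right child of each popped node:
  queue [39] -> pop 39, enqueue [27, 44], visited so far: [39]
  queue [27, 44] -> pop 27, enqueue [24, 37], visited so far: [39, 27]
  queue [44, 24, 37] -> pop 44, enqueue [none], visited so far: [39, 27, 44]
  queue [24, 37] -> pop 24, enqueue [16], visited so far: [39, 27, 44, 24]
  queue [37, 16] -> pop 37, enqueue [none], visited so far: [39, 27, 44, 24, 37]
  queue [16] -> pop 16, enqueue [7, 22], visited so far: [39, 27, 44, 24, 37, 16]
  queue [7, 22] -> pop 7, enqueue [none], visited so far: [39, 27, 44, 24, 37, 16, 7]
  queue [22] -> pop 22, enqueue [23], visited so far: [39, 27, 44, 24, 37, 16, 7, 22]
  queue [23] -> pop 23, enqueue [none], visited so far: [39, 27, 44, 24, 37, 16, 7, 22, 23]
Result: [39, 27, 44, 24, 37, 16, 7, 22, 23]


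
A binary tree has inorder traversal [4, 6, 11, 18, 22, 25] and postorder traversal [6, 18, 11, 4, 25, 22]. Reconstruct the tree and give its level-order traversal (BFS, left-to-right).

Inorder:   [4, 6, 11, 18, 22, 25]
Postorder: [6, 18, 11, 4, 25, 22]
Algorithm: postorder visits root last, so walk postorder right-to-left;
each value is the root of the current inorder slice — split it at that
value, recurse on the right subtree first, then the left.
Recursive splits:
  root=22; inorder splits into left=[4, 6, 11, 18], right=[25]
  root=25; inorder splits into left=[], right=[]
  root=4; inorder splits into left=[], right=[6, 11, 18]
  root=11; inorder splits into left=[6], right=[18]
  root=18; inorder splits into left=[], right=[]
  root=6; inorder splits into left=[], right=[]
Reconstructed level-order: [22, 4, 25, 11, 6, 18]


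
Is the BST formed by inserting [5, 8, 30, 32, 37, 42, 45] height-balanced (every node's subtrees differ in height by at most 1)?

Tree (level-order array): [5, None, 8, None, 30, None, 32, None, 37, None, 42, None, 45]
Definition: a tree is height-balanced if, at every node, |h(left) - h(right)| <= 1 (empty subtree has height -1).
Bottom-up per-node check:
  node 45: h_left=-1, h_right=-1, diff=0 [OK], height=0
  node 42: h_left=-1, h_right=0, diff=1 [OK], height=1
  node 37: h_left=-1, h_right=1, diff=2 [FAIL (|-1-1|=2 > 1)], height=2
  node 32: h_left=-1, h_right=2, diff=3 [FAIL (|-1-2|=3 > 1)], height=3
  node 30: h_left=-1, h_right=3, diff=4 [FAIL (|-1-3|=4 > 1)], height=4
  node 8: h_left=-1, h_right=4, diff=5 [FAIL (|-1-4|=5 > 1)], height=5
  node 5: h_left=-1, h_right=5, diff=6 [FAIL (|-1-5|=6 > 1)], height=6
Node 37 violates the condition: |-1 - 1| = 2 > 1.
Result: Not balanced


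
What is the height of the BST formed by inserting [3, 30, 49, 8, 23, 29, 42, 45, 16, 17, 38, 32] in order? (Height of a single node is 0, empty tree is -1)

Insertion order: [3, 30, 49, 8, 23, 29, 42, 45, 16, 17, 38, 32]
Tree (level-order array): [3, None, 30, 8, 49, None, 23, 42, None, 16, 29, 38, 45, None, 17, None, None, 32]
Compute height bottom-up (empty subtree = -1):
  height(17) = 1 + max(-1, -1) = 0
  height(16) = 1 + max(-1, 0) = 1
  height(29) = 1 + max(-1, -1) = 0
  height(23) = 1 + max(1, 0) = 2
  height(8) = 1 + max(-1, 2) = 3
  height(32) = 1 + max(-1, -1) = 0
  height(38) = 1 + max(0, -1) = 1
  height(45) = 1 + max(-1, -1) = 0
  height(42) = 1 + max(1, 0) = 2
  height(49) = 1 + max(2, -1) = 3
  height(30) = 1 + max(3, 3) = 4
  height(3) = 1 + max(-1, 4) = 5
Height = 5


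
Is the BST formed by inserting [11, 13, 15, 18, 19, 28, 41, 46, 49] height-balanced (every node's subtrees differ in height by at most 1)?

Tree (level-order array): [11, None, 13, None, 15, None, 18, None, 19, None, 28, None, 41, None, 46, None, 49]
Definition: a tree is height-balanced if, at every node, |h(left) - h(right)| <= 1 (empty subtree has height -1).
Bottom-up per-node check:
  node 49: h_left=-1, h_right=-1, diff=0 [OK], height=0
  node 46: h_left=-1, h_right=0, diff=1 [OK], height=1
  node 41: h_left=-1, h_right=1, diff=2 [FAIL (|-1-1|=2 > 1)], height=2
  node 28: h_left=-1, h_right=2, diff=3 [FAIL (|-1-2|=3 > 1)], height=3
  node 19: h_left=-1, h_right=3, diff=4 [FAIL (|-1-3|=4 > 1)], height=4
  node 18: h_left=-1, h_right=4, diff=5 [FAIL (|-1-4|=5 > 1)], height=5
  node 15: h_left=-1, h_right=5, diff=6 [FAIL (|-1-5|=6 > 1)], height=6
  node 13: h_left=-1, h_right=6, diff=7 [FAIL (|-1-6|=7 > 1)], height=7
  node 11: h_left=-1, h_right=7, diff=8 [FAIL (|-1-7|=8 > 1)], height=8
Node 41 violates the condition: |-1 - 1| = 2 > 1.
Result: Not balanced


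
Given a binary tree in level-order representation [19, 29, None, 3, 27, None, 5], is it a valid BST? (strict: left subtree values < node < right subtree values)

Level-order array: [19, 29, None, 3, 27, None, 5]
Validate using subtree bounds (lo, hi): at each node, require lo < value < hi,
then recurse left with hi=value and right with lo=value.
Preorder trace (stopping at first violation):
  at node 19 with bounds (-inf, +inf): OK
  at node 29 with bounds (-inf, 19): VIOLATION
Node 29 violates its bound: not (-inf < 29 < 19).
Result: Not a valid BST
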